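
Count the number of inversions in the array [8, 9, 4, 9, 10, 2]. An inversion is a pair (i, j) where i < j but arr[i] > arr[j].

Finding inversions in [8, 9, 4, 9, 10, 2]:

(0, 2): arr[0]=8 > arr[2]=4
(0, 5): arr[0]=8 > arr[5]=2
(1, 2): arr[1]=9 > arr[2]=4
(1, 5): arr[1]=9 > arr[5]=2
(2, 5): arr[2]=4 > arr[5]=2
(3, 5): arr[3]=9 > arr[5]=2
(4, 5): arr[4]=10 > arr[5]=2

Total inversions: 7

The array has 7 inversion(s): (0,2), (0,5), (1,2), (1,5), (2,5), (3,5), (4,5). Each pair (i,j) satisfies i < j and arr[i] > arr[j].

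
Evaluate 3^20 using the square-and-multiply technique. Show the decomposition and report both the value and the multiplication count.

Computing 3^20 by squaring (build up from 3^1; each line after the first costs one multiplication):

3^1 = 3
3^2 = (3^1)^2 = 3^2 = 9
3^4 = (3^2)^2 = 9^2 = 81
3^5 = 3 * 3^4 = 3 * 81 = 243
3^10 = (3^5)^2 = 243^2 = 59049
3^20 = (3^10)^2 = 59049^2 = 3486784401

Result: 3486784401
Multiplications needed: 5 (5 lines after 3^1)

3^20 = 3486784401. Using exponentiation by squaring, this requires 5 multiplications. The key idea: if the exponent is even, square the half-power; if odd, multiply by the base once.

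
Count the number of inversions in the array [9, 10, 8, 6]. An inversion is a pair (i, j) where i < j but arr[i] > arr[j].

Finding inversions in [9, 10, 8, 6]:

(0, 2): arr[0]=9 > arr[2]=8
(0, 3): arr[0]=9 > arr[3]=6
(1, 2): arr[1]=10 > arr[2]=8
(1, 3): arr[1]=10 > arr[3]=6
(2, 3): arr[2]=8 > arr[3]=6

Total inversions: 5

The array has 5 inversion(s): (0,2), (0,3), (1,2), (1,3), (2,3). Each pair (i,j) satisfies i < j and arr[i] > arr[j].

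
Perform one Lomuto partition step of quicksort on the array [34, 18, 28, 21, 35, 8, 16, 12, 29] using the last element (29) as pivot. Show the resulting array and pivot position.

Lomuto partition with pivot = 29:

Initial array: [34, 18, 28, 21, 35, 8, 16, 12, 29]

arr[0]=34 > 29: no swap
arr[1]=18 <= 29: swap with position 0, array becomes [18, 34, 28, 21, 35, 8, 16, 12, 29]
arr[2]=28 <= 29: swap with position 1, array becomes [18, 28, 34, 21, 35, 8, 16, 12, 29]
arr[3]=21 <= 29: swap with position 2, array becomes [18, 28, 21, 34, 35, 8, 16, 12, 29]
arr[4]=35 > 29: no swap
arr[5]=8 <= 29: swap with position 3, array becomes [18, 28, 21, 8, 35, 34, 16, 12, 29]
arr[6]=16 <= 29: swap with position 4, array becomes [18, 28, 21, 8, 16, 34, 35, 12, 29]
arr[7]=12 <= 29: swap with position 5, array becomes [18, 28, 21, 8, 16, 12, 35, 34, 29]

Place pivot at position 6: [18, 28, 21, 8, 16, 12, 29, 34, 35]
Pivot position: 6

After partitioning with pivot 29, the array becomes [18, 28, 21, 8, 16, 12, 29, 34, 35]. The pivot is placed at index 6. All elements to the left of the pivot are <= 29, and all elements to the right are > 29.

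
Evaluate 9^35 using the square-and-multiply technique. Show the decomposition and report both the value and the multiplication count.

Computing 9^35 by squaring (build up from 9^1; each line after the first costs one multiplication):

9^1 = 9
9^2 = (9^1)^2 = 9^2 = 81
9^4 = (9^2)^2 = 81^2 = 6561
9^8 = (9^4)^2 = 6561^2 = 43046721
9^16 = (9^8)^2 = 43046721^2 = 1853020188851841
9^17 = 9 * 9^16 = 9 * 1853020188851841 = 16677181699666569
9^34 = (9^17)^2 = 16677181699666569^2 = 278128389443693511257285776231761
9^35 = 9 * 9^34 = 9 * 278128389443693511257285776231761 = 2503155504993241601315571986085849

Result: 2503155504993241601315571986085849
Multiplications needed: 7 (7 lines after 9^1)

9^35 = 2503155504993241601315571986085849. Using exponentiation by squaring, this requires 7 multiplications. The key idea: if the exponent is even, square the half-power; if odd, multiply by the base once.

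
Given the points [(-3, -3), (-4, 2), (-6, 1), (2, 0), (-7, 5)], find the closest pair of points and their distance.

Computing all pairwise distances among 5 points:

d((-3, -3), (-4, 2)) = 5.099
d((-3, -3), (-6, 1)) = 5.0
d((-3, -3), (2, 0)) = 5.831
d((-3, -3), (-7, 5)) = 8.9443
d((-4, 2), (-6, 1)) = 2.2361 <-- minimum
d((-4, 2), (2, 0)) = 6.3246
d((-4, 2), (-7, 5)) = 4.2426
d((-6, 1), (2, 0)) = 8.0623
d((-6, 1), (-7, 5)) = 4.1231
d((2, 0), (-7, 5)) = 10.2956

Closest pair: (-4, 2) and (-6, 1) with distance 2.2361

The closest pair is (-4, 2) and (-6, 1) with Euclidean distance 2.2361. For 5 points, brute-force pairwise comparison is shown above. For large n, the divide-and-conquer algorithm (sort by x, recurse on halves, check the dividing strip) achieves O(n log n).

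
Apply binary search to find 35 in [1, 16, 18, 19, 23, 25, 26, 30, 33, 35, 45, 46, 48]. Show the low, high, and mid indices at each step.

Binary search for 35 in [1, 16, 18, 19, 23, 25, 26, 30, 33, 35, 45, 46, 48]:

lo=0, hi=12, mid=6, arr[mid]=26 -> 26 < 35, search right half
lo=7, hi=12, mid=9, arr[mid]=35 -> Found target at index 9!

Binary search finds 35 at index 9 after 2 comparisons. The search repeatedly halves the search space by comparing with the middle element.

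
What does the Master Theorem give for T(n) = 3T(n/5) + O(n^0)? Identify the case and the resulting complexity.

Master Theorem for T(n) = 3T(n/5) + O(n^0):

a = 3, b = 5, c = 0
log_b(a) = log_5(3) = 0.6826

Case 1: c = 0 < log_5(3) = 0.6826
T(n) = O(n^(log_5 3))

For T(n) = 3T(n/5) + O(n^0): log_5(3) = 0.6826. This is Case 1 of the Master Theorem (c < log_b(a), work dominated by leaves), giving O(n^(log_5 3)).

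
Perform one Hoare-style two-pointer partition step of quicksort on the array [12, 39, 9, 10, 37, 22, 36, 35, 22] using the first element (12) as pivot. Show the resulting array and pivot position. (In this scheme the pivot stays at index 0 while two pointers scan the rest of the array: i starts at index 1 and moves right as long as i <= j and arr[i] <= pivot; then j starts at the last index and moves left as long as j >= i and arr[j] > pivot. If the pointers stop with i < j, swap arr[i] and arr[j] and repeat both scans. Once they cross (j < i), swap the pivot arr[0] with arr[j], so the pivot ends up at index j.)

Hoare-style two-pointer partition with pivot = 12:

Initial array: [12, 39, 9, 10, 37, 22, 36, 35, 22]

Pointers start at i = 1, j = 8.
i stops at index 1 (arr[1]=39 > 12), j stops at index 3 (arr[3]=10 <= 12): swap arr[1] and arr[3], array becomes [12, 10, 9, 39, 37, 22, 36, 35, 22]
i ends at 3, j ends at 2: the pointers have crossed (j < i), so scanning stops.

Swap pivot arr[0] with arr[2] to place pivot at position 2: [9, 10, 12, 39, 37, 22, 36, 35, 22]
Pivot position: 2

After partitioning with pivot 12, the array becomes [9, 10, 12, 39, 37, 22, 36, 35, 22]. The pivot is placed at index 2. All elements to the left of the pivot are <= 12, and all elements to the right are > 12.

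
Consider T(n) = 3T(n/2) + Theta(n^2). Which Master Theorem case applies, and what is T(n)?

Master Theorem for T(n) = 3T(n/2) + O(n^2):

a = 3, b = 2, c = 2
log_b(a) = log_2(3) = 1.5850

Case 3: c = 2 > log_2(3) = 1.5850
T(n) = O(n^2) = O(n^2)

For T(n) = 3T(n/2) + O(n^2): log_2(3) = 1.5850. This is Case 3 of the Master Theorem (c > log_b(a), work dominated by root), giving O(n^2).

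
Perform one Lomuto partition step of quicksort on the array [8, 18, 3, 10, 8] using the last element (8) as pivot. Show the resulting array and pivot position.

Lomuto partition with pivot = 8:

Initial array: [8, 18, 3, 10, 8]

arr[0]=8 <= 8: swap with position 0, array becomes [8, 18, 3, 10, 8]
arr[1]=18 > 8: no swap
arr[2]=3 <= 8: swap with position 1, array becomes [8, 3, 18, 10, 8]
arr[3]=10 > 8: no swap

Place pivot at position 2: [8, 3, 8, 10, 18]
Pivot position: 2

After partitioning with pivot 8, the array becomes [8, 3, 8, 10, 18]. The pivot is placed at index 2. All elements to the left of the pivot are <= 8, and all elements to the right are > 8.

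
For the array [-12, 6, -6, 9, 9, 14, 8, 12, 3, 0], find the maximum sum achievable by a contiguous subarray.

Using Kadane's algorithm on [-12, 6, -6, 9, 9, 14, 8, 12, 3, 0]:

Scanning through the array:
Position 1 (value 6): max_ending_here = 6, max_so_far = 6
Position 2 (value -6): max_ending_here = 0, max_so_far = 6
Position 3 (value 9): max_ending_here = 9, max_so_far = 9
Position 4 (value 9): max_ending_here = 18, max_so_far = 18
Position 5 (value 14): max_ending_here = 32, max_so_far = 32
Position 6 (value 8): max_ending_here = 40, max_so_far = 40
Position 7 (value 12): max_ending_here = 52, max_so_far = 52
Position 8 (value 3): max_ending_here = 55, max_so_far = 55
Position 9 (value 0): max_ending_here = 55, max_so_far = 55

Maximum subarray: [6, -6, 9, 9, 14, 8, 12, 3]
Maximum sum: 55

The maximum subarray is [6, -6, 9, 9, 14, 8, 12, 3] with sum 55. This subarray runs from index 1 to index 8.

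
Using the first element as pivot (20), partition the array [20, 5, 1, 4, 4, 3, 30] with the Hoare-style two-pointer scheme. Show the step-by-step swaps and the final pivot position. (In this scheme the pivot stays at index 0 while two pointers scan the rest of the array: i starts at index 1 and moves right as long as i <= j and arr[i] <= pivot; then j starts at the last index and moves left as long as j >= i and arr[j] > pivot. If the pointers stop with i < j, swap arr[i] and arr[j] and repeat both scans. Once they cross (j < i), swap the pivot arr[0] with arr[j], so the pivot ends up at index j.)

Hoare-style two-pointer partition with pivot = 20:

Initial array: [20, 5, 1, 4, 4, 3, 30]

Pointers start at i = 1, j = 6.
i ends at 6, j ends at 5: the pointers have crossed (j < i), so scanning stops.

Swap pivot arr[0] with arr[5] to place pivot at position 5: [3, 5, 1, 4, 4, 20, 30]
Pivot position: 5

After partitioning with pivot 20, the array becomes [3, 5, 1, 4, 4, 20, 30]. The pivot is placed at index 5. All elements to the left of the pivot are <= 20, and all elements to the right are > 20.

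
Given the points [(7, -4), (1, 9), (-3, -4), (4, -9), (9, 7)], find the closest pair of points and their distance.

Computing all pairwise distances among 5 points:

d((7, -4), (1, 9)) = 14.3178
d((7, -4), (-3, -4)) = 10.0
d((7, -4), (4, -9)) = 5.831 <-- minimum
d((7, -4), (9, 7)) = 11.1803
d((1, 9), (-3, -4)) = 13.6015
d((1, 9), (4, -9)) = 18.2483
d((1, 9), (9, 7)) = 8.2462
d((-3, -4), (4, -9)) = 8.6023
d((-3, -4), (9, 7)) = 16.2788
d((4, -9), (9, 7)) = 16.7631

Closest pair: (7, -4) and (4, -9) with distance 5.831

The closest pair is (7, -4) and (4, -9) with Euclidean distance 5.831. For 5 points, brute-force pairwise comparison is shown above. For large n, the divide-and-conquer algorithm (sort by x, recurse on halves, check the dividing strip) achieves O(n log n).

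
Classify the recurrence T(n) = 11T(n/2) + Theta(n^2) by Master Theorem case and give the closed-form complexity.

Master Theorem for T(n) = 11T(n/2) + O(n^2):

a = 11, b = 2, c = 2
log_b(a) = log_2(11) = 3.4594

Case 1: c = 2 < log_2(11) = 3.4594
T(n) = O(n^(log_2 11))

For T(n) = 11T(n/2) + O(n^2): log_2(11) = 3.4594. This is Case 1 of the Master Theorem (c < log_b(a), work dominated by leaves), giving O(n^(log_2 11)).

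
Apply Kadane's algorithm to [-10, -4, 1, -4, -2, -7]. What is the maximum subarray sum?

Using Kadane's algorithm on [-10, -4, 1, -4, -2, -7]:

Scanning through the array:
Position 1 (value -4): max_ending_here = -4, max_so_far = -4
Position 2 (value 1): max_ending_here = 1, max_so_far = 1
Position 3 (value -4): max_ending_here = -3, max_so_far = 1
Position 4 (value -2): max_ending_here = -2, max_so_far = 1
Position 5 (value -7): max_ending_here = -7, max_so_far = 1

Maximum subarray: [1]
Maximum sum: 1

The maximum subarray is [1] with sum 1. This subarray runs from index 2 to index 2.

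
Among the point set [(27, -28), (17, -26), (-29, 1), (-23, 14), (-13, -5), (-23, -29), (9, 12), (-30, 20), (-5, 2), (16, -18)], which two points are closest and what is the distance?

Computing all pairwise distances among 10 points:

d((27, -28), (17, -26)) = 10.198
d((27, -28), (-29, 1)) = 63.0635
d((27, -28), (-23, 14)) = 65.2993
d((27, -28), (-13, -5)) = 46.1411
d((27, -28), (-23, -29)) = 50.01
d((27, -28), (9, 12)) = 43.8634
d((27, -28), (-30, 20)) = 74.5185
d((27, -28), (-5, 2)) = 43.8634
d((27, -28), (16, -18)) = 14.8661
d((17, -26), (-29, 1)) = 53.3385
d((17, -26), (-23, 14)) = 56.5685
d((17, -26), (-13, -5)) = 36.6197
d((17, -26), (-23, -29)) = 40.1123
d((17, -26), (9, 12)) = 38.833
d((17, -26), (-30, 20)) = 65.7647
d((17, -26), (-5, 2)) = 35.609
d((17, -26), (16, -18)) = 8.0623 <-- minimum
d((-29, 1), (-23, 14)) = 14.3178
d((-29, 1), (-13, -5)) = 17.088
d((-29, 1), (-23, -29)) = 30.5941
d((-29, 1), (9, 12)) = 39.5601
d((-29, 1), (-30, 20)) = 19.0263
d((-29, 1), (-5, 2)) = 24.0208
d((-29, 1), (16, -18)) = 48.8467
d((-23, 14), (-13, -5)) = 21.4709
d((-23, 14), (-23, -29)) = 43.0
d((-23, 14), (9, 12)) = 32.0624
d((-23, 14), (-30, 20)) = 9.2195
d((-23, 14), (-5, 2)) = 21.6333
d((-23, 14), (16, -18)) = 50.448
d((-13, -5), (-23, -29)) = 26.0
d((-13, -5), (9, 12)) = 27.8029
d((-13, -5), (-30, 20)) = 30.2324
d((-13, -5), (-5, 2)) = 10.6301
d((-13, -5), (16, -18)) = 31.7805
d((-23, -29), (9, 12)) = 52.0096
d((-23, -29), (-30, 20)) = 49.4975
d((-23, -29), (-5, 2)) = 35.8469
d((-23, -29), (16, -18)) = 40.5216
d((9, 12), (-30, 20)) = 39.8121
d((9, 12), (-5, 2)) = 17.2047
d((9, 12), (16, -18)) = 30.8058
d((-30, 20), (-5, 2)) = 30.8058
d((-30, 20), (16, -18)) = 59.6657
d((-5, 2), (16, -18)) = 29.0

Closest pair: (17, -26) and (16, -18) with distance 8.0623

The closest pair is (17, -26) and (16, -18) with Euclidean distance 8.0623. For 10 points, brute-force pairwise comparison is shown above. For large n, the divide-and-conquer algorithm (sort by x, recurse on halves, check the dividing strip) achieves O(n log n).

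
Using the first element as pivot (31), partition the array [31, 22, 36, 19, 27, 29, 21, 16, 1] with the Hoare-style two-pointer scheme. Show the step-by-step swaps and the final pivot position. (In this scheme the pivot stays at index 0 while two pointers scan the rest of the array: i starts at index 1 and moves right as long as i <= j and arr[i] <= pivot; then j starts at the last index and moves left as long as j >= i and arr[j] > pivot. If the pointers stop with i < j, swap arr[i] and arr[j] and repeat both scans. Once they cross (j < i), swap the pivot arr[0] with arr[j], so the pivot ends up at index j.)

Hoare-style two-pointer partition with pivot = 31:

Initial array: [31, 22, 36, 19, 27, 29, 21, 16, 1]

Pointers start at i = 1, j = 8.
i stops at index 2 (arr[2]=36 > 31), j stops at index 8 (arr[8]=1 <= 31): swap arr[2] and arr[8], array becomes [31, 22, 1, 19, 27, 29, 21, 16, 36]
i ends at 8, j ends at 7: the pointers have crossed (j < i), so scanning stops.

Swap pivot arr[0] with arr[7] to place pivot at position 7: [16, 22, 1, 19, 27, 29, 21, 31, 36]
Pivot position: 7

After partitioning with pivot 31, the array becomes [16, 22, 1, 19, 27, 29, 21, 31, 36]. The pivot is placed at index 7. All elements to the left of the pivot are <= 31, and all elements to the right are > 31.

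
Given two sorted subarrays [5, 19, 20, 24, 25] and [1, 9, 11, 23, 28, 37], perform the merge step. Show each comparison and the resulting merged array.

Merging process:

Compare 5 vs 1: take 1 from right. Merged: [1]
Compare 5 vs 9: take 5 from left. Merged: [1, 5]
Compare 19 vs 9: take 9 from right. Merged: [1, 5, 9]
Compare 19 vs 11: take 11 from right. Merged: [1, 5, 9, 11]
Compare 19 vs 23: take 19 from left. Merged: [1, 5, 9, 11, 19]
Compare 20 vs 23: take 20 from left. Merged: [1, 5, 9, 11, 19, 20]
Compare 24 vs 23: take 23 from right. Merged: [1, 5, 9, 11, 19, 20, 23]
Compare 24 vs 28: take 24 from left. Merged: [1, 5, 9, 11, 19, 20, 23, 24]
Compare 25 vs 28: take 25 from left. Merged: [1, 5, 9, 11, 19, 20, 23, 24, 25]
Append remaining from right: [28, 37]. Merged: [1, 5, 9, 11, 19, 20, 23, 24, 25, 28, 37]

Final merged array: [1, 5, 9, 11, 19, 20, 23, 24, 25, 28, 37]
Total comparisons: 9

The merged array is [1, 5, 9, 11, 19, 20, 23, 24, 25, 28, 37], requiring 9 comparisons. The merge step runs in O(n) time where n is the total number of elements.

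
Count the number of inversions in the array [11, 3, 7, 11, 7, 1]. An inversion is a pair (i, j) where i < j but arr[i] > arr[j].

Finding inversions in [11, 3, 7, 11, 7, 1]:

(0, 1): arr[0]=11 > arr[1]=3
(0, 2): arr[0]=11 > arr[2]=7
(0, 4): arr[0]=11 > arr[4]=7
(0, 5): arr[0]=11 > arr[5]=1
(1, 5): arr[1]=3 > arr[5]=1
(2, 5): arr[2]=7 > arr[5]=1
(3, 4): arr[3]=11 > arr[4]=7
(3, 5): arr[3]=11 > arr[5]=1
(4, 5): arr[4]=7 > arr[5]=1

Total inversions: 9

The array has 9 inversion(s): (0,1), (0,2), (0,4), (0,5), (1,5), (2,5), (3,4), (3,5), (4,5). Each pair (i,j) satisfies i < j and arr[i] > arr[j].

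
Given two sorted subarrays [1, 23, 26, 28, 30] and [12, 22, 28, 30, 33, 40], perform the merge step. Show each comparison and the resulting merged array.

Merging process:

Compare 1 vs 12: take 1 from left. Merged: [1]
Compare 23 vs 12: take 12 from right. Merged: [1, 12]
Compare 23 vs 22: take 22 from right. Merged: [1, 12, 22]
Compare 23 vs 28: take 23 from left. Merged: [1, 12, 22, 23]
Compare 26 vs 28: take 26 from left. Merged: [1, 12, 22, 23, 26]
Compare 28 vs 28: take 28 from left. Merged: [1, 12, 22, 23, 26, 28]
Compare 30 vs 28: take 28 from right. Merged: [1, 12, 22, 23, 26, 28, 28]
Compare 30 vs 30: take 30 from left. Merged: [1, 12, 22, 23, 26, 28, 28, 30]
Append remaining from right: [30, 33, 40]. Merged: [1, 12, 22, 23, 26, 28, 28, 30, 30, 33, 40]

Final merged array: [1, 12, 22, 23, 26, 28, 28, 30, 30, 33, 40]
Total comparisons: 8

The merged array is [1, 12, 22, 23, 26, 28, 28, 30, 30, 33, 40], requiring 8 comparisons. The merge step runs in O(n) time where n is the total number of elements.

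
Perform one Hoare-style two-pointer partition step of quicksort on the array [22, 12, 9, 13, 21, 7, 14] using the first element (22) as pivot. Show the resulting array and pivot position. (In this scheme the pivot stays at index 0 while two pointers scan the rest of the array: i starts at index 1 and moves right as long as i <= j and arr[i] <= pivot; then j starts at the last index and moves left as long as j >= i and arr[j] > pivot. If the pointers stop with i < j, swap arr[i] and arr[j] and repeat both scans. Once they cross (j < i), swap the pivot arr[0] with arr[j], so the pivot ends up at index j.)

Hoare-style two-pointer partition with pivot = 22:

Initial array: [22, 12, 9, 13, 21, 7, 14]

Pointers start at i = 1, j = 6.
i ends at 7, j ends at 6: the pointers have crossed (j < i), so scanning stops.

Swap pivot arr[0] with arr[6] to place pivot at position 6: [14, 12, 9, 13, 21, 7, 22]
Pivot position: 6

After partitioning with pivot 22, the array becomes [14, 12, 9, 13, 21, 7, 22]. The pivot is placed at index 6. All elements to the left of the pivot are <= 22, and all elements to the right are > 22.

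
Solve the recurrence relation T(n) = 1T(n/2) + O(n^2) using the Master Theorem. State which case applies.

Master Theorem for T(n) = 1T(n/2) + O(n^2):

a = 1, b = 2, c = 2
log_b(a) = log_2(1) = 0.0000

Case 3: c = 2 > log_2(1) = 0.0000
T(n) = O(n^2) = O(n^2)

For T(n) = 1T(n/2) + O(n^2): log_2(1) = 0.0000. This is Case 3 of the Master Theorem (c > log_b(a), work dominated by root), giving O(n^2).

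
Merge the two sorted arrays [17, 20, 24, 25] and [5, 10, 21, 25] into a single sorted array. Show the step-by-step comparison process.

Merging process:

Compare 17 vs 5: take 5 from right. Merged: [5]
Compare 17 vs 10: take 10 from right. Merged: [5, 10]
Compare 17 vs 21: take 17 from left. Merged: [5, 10, 17]
Compare 20 vs 21: take 20 from left. Merged: [5, 10, 17, 20]
Compare 24 vs 21: take 21 from right. Merged: [5, 10, 17, 20, 21]
Compare 24 vs 25: take 24 from left. Merged: [5, 10, 17, 20, 21, 24]
Compare 25 vs 25: take 25 from left. Merged: [5, 10, 17, 20, 21, 24, 25]
Append remaining from right: [25]. Merged: [5, 10, 17, 20, 21, 24, 25, 25]

Final merged array: [5, 10, 17, 20, 21, 24, 25, 25]
Total comparisons: 7

The merged array is [5, 10, 17, 20, 21, 24, 25, 25], requiring 7 comparisons. The merge step runs in O(n) time where n is the total number of elements.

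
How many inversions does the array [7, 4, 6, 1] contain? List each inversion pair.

Finding inversions in [7, 4, 6, 1]:

(0, 1): arr[0]=7 > arr[1]=4
(0, 2): arr[0]=7 > arr[2]=6
(0, 3): arr[0]=7 > arr[3]=1
(1, 3): arr[1]=4 > arr[3]=1
(2, 3): arr[2]=6 > arr[3]=1

Total inversions: 5

The array has 5 inversion(s): (0,1), (0,2), (0,3), (1,3), (2,3). Each pair (i,j) satisfies i < j and arr[i] > arr[j].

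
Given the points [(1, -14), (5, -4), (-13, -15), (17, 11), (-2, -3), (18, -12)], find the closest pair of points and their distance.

Computing all pairwise distances among 6 points:

d((1, -14), (5, -4)) = 10.7703
d((1, -14), (-13, -15)) = 14.0357
d((1, -14), (17, 11)) = 29.6816
d((1, -14), (-2, -3)) = 11.4018
d((1, -14), (18, -12)) = 17.1172
d((5, -4), (-13, -15)) = 21.095
d((5, -4), (17, 11)) = 19.2094
d((5, -4), (-2, -3)) = 7.0711 <-- minimum
d((5, -4), (18, -12)) = 15.2643
d((-13, -15), (17, 11)) = 39.6989
d((-13, -15), (-2, -3)) = 16.2788
d((-13, -15), (18, -12)) = 31.1448
d((17, 11), (-2, -3)) = 23.6008
d((17, 11), (18, -12)) = 23.0217
d((-2, -3), (18, -12)) = 21.9317

Closest pair: (5, -4) and (-2, -3) with distance 7.0711

The closest pair is (5, -4) and (-2, -3) with Euclidean distance 7.0711. For 6 points, brute-force pairwise comparison is shown above. For large n, the divide-and-conquer algorithm (sort by x, recurse on halves, check the dividing strip) achieves O(n log n).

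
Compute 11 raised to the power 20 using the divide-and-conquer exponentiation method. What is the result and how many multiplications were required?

Computing 11^20 by squaring (build up from 11^1; each line after the first costs one multiplication):

11^1 = 11
11^2 = (11^1)^2 = 11^2 = 121
11^4 = (11^2)^2 = 121^2 = 14641
11^5 = 11 * 11^4 = 11 * 14641 = 161051
11^10 = (11^5)^2 = 161051^2 = 25937424601
11^20 = (11^10)^2 = 25937424601^2 = 672749994932560009201

Result: 672749994932560009201
Multiplications needed: 5 (5 lines after 11^1)

11^20 = 672749994932560009201. Using exponentiation by squaring, this requires 5 multiplications. The key idea: if the exponent is even, square the half-power; if odd, multiply by the base once.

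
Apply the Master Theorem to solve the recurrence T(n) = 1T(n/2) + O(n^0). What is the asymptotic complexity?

Master Theorem for T(n) = 1T(n/2) + O(n^0):

a = 1, b = 2, c = 0
log_b(a) = log_2(1) = 0.0000

Case 2: c = 0 = log_2(1) = 0.0000
T(n) = O(n^0 log n) = O(log n)

For T(n) = 1T(n/2) + O(n^0): log_2(1) = 0.0000. This is Case 2 of the Master Theorem (c = log_b(a), equal work at all levels), giving O(log n).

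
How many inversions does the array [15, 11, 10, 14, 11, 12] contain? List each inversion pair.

Finding inversions in [15, 11, 10, 14, 11, 12]:

(0, 1): arr[0]=15 > arr[1]=11
(0, 2): arr[0]=15 > arr[2]=10
(0, 3): arr[0]=15 > arr[3]=14
(0, 4): arr[0]=15 > arr[4]=11
(0, 5): arr[0]=15 > arr[5]=12
(1, 2): arr[1]=11 > arr[2]=10
(3, 4): arr[3]=14 > arr[4]=11
(3, 5): arr[3]=14 > arr[5]=12

Total inversions: 8

The array has 8 inversion(s): (0,1), (0,2), (0,3), (0,4), (0,5), (1,2), (3,4), (3,5). Each pair (i,j) satisfies i < j and arr[i] > arr[j].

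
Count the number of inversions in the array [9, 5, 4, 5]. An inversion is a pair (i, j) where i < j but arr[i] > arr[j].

Finding inversions in [9, 5, 4, 5]:

(0, 1): arr[0]=9 > arr[1]=5
(0, 2): arr[0]=9 > arr[2]=4
(0, 3): arr[0]=9 > arr[3]=5
(1, 2): arr[1]=5 > arr[2]=4

Total inversions: 4

The array has 4 inversion(s): (0,1), (0,2), (0,3), (1,2). Each pair (i,j) satisfies i < j and arr[i] > arr[j].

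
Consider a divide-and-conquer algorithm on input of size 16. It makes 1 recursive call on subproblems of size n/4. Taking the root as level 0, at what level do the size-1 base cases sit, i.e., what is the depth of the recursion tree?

For divide and conquer with division factor 4:

Problem sizes at each level:
Level 0: 16
Level 1: 4
Level 2: 1

The root is level 0 and the size-1 base case is level 2 (the tree spans levels 0 through 2, i.e. 3 levels counting the root), so the depth is the number of divisions: log_4(16) = 2

The recursion tree depth is log_4(16) = 2. At each level, the problem size is divided by 4, so it takes 2 divisions to reduce to a base case of size 1. The algorithm makes 1 recursive call at each level.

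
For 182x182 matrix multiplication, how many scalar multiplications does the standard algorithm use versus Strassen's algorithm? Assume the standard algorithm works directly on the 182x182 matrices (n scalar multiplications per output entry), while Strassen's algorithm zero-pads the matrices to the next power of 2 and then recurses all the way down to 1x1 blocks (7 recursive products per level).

Matrix multiplication for 182x182 matrices:

Strassen's algorithm requires power-of-2 dimensions. Pad 182x182 to 256x256 (next power of 2).

Standard algorithm: 182^3 = 6028568 multiplications
Strassen's algorithm: 7^(log2(256)) = 7^8 = 5764801 multiplications
Savings: 6028568 - 5764801 = 263767 multiplications

Standard: 6028568 multiplications (182^3). Strassen: 5764801 multiplications (7^8, after padding to 256x256). Strassen reduces 8 recursive multiplications to 7 at each level.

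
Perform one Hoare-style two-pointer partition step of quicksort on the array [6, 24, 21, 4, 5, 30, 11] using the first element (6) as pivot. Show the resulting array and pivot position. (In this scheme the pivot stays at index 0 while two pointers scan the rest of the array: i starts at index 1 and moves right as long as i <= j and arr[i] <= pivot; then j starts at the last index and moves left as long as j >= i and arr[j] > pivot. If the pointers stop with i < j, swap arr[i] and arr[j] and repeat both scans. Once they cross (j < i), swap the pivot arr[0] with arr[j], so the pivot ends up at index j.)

Hoare-style two-pointer partition with pivot = 6:

Initial array: [6, 24, 21, 4, 5, 30, 11]

Pointers start at i = 1, j = 6.
i stops at index 1 (arr[1]=24 > 6), j stops at index 4 (arr[4]=5 <= 6): swap arr[1] and arr[4], array becomes [6, 5, 21, 4, 24, 30, 11]
i stops at index 2 (arr[2]=21 > 6), j stops at index 3 (arr[3]=4 <= 6): swap arr[2] and arr[3], array becomes [6, 5, 4, 21, 24, 30, 11]
i ends at 3, j ends at 2: the pointers have crossed (j < i), so scanning stops.

Swap pivot arr[0] with arr[2] to place pivot at position 2: [4, 5, 6, 21, 24, 30, 11]
Pivot position: 2

After partitioning with pivot 6, the array becomes [4, 5, 6, 21, 24, 30, 11]. The pivot is placed at index 2. All elements to the left of the pivot are <= 6, and all elements to the right are > 6.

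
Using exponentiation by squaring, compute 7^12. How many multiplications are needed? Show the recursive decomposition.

Computing 7^12 by squaring (build up from 7^1; each line after the first costs one multiplication):

7^1 = 7
7^2 = (7^1)^2 = 7^2 = 49
7^3 = 7 * 7^2 = 7 * 49 = 343
7^6 = (7^3)^2 = 343^2 = 117649
7^12 = (7^6)^2 = 117649^2 = 13841287201

Result: 13841287201
Multiplications needed: 4 (4 lines after 7^1)

7^12 = 13841287201. Using exponentiation by squaring, this requires 4 multiplications. The key idea: if the exponent is even, square the half-power; if odd, multiply by the base once.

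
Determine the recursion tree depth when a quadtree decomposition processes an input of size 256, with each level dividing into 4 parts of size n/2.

For divide and conquer with division factor 2:

Problem sizes at each level:
Level 0: 256
Level 1: 128
Level 2: 64
Level 3: 32
Level 4: 16
Level 5: 8
Level 6: 4
Level 7: 2
Level 8: 1

The root is level 0 and the size-1 base case is level 8 (the tree spans levels 0 through 8, i.e. 9 levels counting the root), so the depth is the number of divisions: log_2(256) = 8

The recursion tree depth is log_2(256) = 8. At each level, the problem size is divided by 2, so it takes 8 divisions to reduce to a base case of size 1. The algorithm makes 4 recursive calls at each level.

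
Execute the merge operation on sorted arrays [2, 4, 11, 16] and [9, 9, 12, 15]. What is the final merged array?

Merging process:

Compare 2 vs 9: take 2 from left. Merged: [2]
Compare 4 vs 9: take 4 from left. Merged: [2, 4]
Compare 11 vs 9: take 9 from right. Merged: [2, 4, 9]
Compare 11 vs 9: take 9 from right. Merged: [2, 4, 9, 9]
Compare 11 vs 12: take 11 from left. Merged: [2, 4, 9, 9, 11]
Compare 16 vs 12: take 12 from right. Merged: [2, 4, 9, 9, 11, 12]
Compare 16 vs 15: take 15 from right. Merged: [2, 4, 9, 9, 11, 12, 15]
Append remaining from left: [16]. Merged: [2, 4, 9, 9, 11, 12, 15, 16]

Final merged array: [2, 4, 9, 9, 11, 12, 15, 16]
Total comparisons: 7

The merged array is [2, 4, 9, 9, 11, 12, 15, 16], requiring 7 comparisons. The merge step runs in O(n) time where n is the total number of elements.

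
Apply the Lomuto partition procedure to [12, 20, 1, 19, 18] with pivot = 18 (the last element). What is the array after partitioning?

Lomuto partition with pivot = 18:

Initial array: [12, 20, 1, 19, 18]

arr[0]=12 <= 18: swap with position 0, array becomes [12, 20, 1, 19, 18]
arr[1]=20 > 18: no swap
arr[2]=1 <= 18: swap with position 1, array becomes [12, 1, 20, 19, 18]
arr[3]=19 > 18: no swap

Place pivot at position 2: [12, 1, 18, 19, 20]
Pivot position: 2

After partitioning with pivot 18, the array becomes [12, 1, 18, 19, 20]. The pivot is placed at index 2. All elements to the left of the pivot are <= 18, and all elements to the right are > 18.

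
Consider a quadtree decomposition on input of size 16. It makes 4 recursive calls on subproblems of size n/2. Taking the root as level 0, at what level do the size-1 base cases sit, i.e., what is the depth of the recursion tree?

For divide and conquer with division factor 2:

Problem sizes at each level:
Level 0: 16
Level 1: 8
Level 2: 4
Level 3: 2
Level 4: 1

The root is level 0 and the size-1 base case is level 4 (the tree spans levels 0 through 4, i.e. 5 levels counting the root), so the depth is the number of divisions: log_2(16) = 4

The recursion tree depth is log_2(16) = 4. At each level, the problem size is divided by 2, so it takes 4 divisions to reduce to a base case of size 1. The algorithm makes 4 recursive calls at each level.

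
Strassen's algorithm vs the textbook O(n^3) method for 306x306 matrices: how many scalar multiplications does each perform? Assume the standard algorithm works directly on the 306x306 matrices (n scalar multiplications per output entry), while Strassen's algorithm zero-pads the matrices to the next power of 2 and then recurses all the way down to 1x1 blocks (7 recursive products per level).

Matrix multiplication for 306x306 matrices:

Strassen's algorithm requires power-of-2 dimensions. Pad 306x306 to 512x512 (next power of 2).

Standard algorithm: 306^3 = 28652616 multiplications
Strassen's algorithm: 7^(log2(512)) = 7^9 = 40353607 multiplications
Difference: 28652616 - 40353607 = -11700991 (Strassen uses MORE here due to padding overhead — for small or just-over-power-of-2 n, padding can outweigh the per-level savings)

Standard: 28652616 multiplications (306^3). Strassen: 40353607 multiplications (7^9, after padding to 512x512). Strassen reduces 8 recursive multiplications to 7 at each level.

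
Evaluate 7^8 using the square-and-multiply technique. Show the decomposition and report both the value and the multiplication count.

Computing 7^8 by squaring (build up from 7^1; each line after the first costs one multiplication):

7^1 = 7
7^2 = (7^1)^2 = 7^2 = 49
7^4 = (7^2)^2 = 49^2 = 2401
7^8 = (7^4)^2 = 2401^2 = 5764801

Result: 5764801
Multiplications needed: 3 (3 lines after 7^1)

7^8 = 5764801. Using exponentiation by squaring, this requires 3 multiplications. The key idea: if the exponent is even, square the half-power; if odd, multiply by the base once.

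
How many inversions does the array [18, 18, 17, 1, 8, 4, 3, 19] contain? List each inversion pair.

Finding inversions in [18, 18, 17, 1, 8, 4, 3, 19]:

(0, 2): arr[0]=18 > arr[2]=17
(0, 3): arr[0]=18 > arr[3]=1
(0, 4): arr[0]=18 > arr[4]=8
(0, 5): arr[0]=18 > arr[5]=4
(0, 6): arr[0]=18 > arr[6]=3
(1, 2): arr[1]=18 > arr[2]=17
(1, 3): arr[1]=18 > arr[3]=1
(1, 4): arr[1]=18 > arr[4]=8
(1, 5): arr[1]=18 > arr[5]=4
(1, 6): arr[1]=18 > arr[6]=3
(2, 3): arr[2]=17 > arr[3]=1
(2, 4): arr[2]=17 > arr[4]=8
(2, 5): arr[2]=17 > arr[5]=4
(2, 6): arr[2]=17 > arr[6]=3
(4, 5): arr[4]=8 > arr[5]=4
(4, 6): arr[4]=8 > arr[6]=3
(5, 6): arr[5]=4 > arr[6]=3

Total inversions: 17

The array has 17 inversion(s): (0,2), (0,3), (0,4), (0,5), (0,6), (1,2), (1,3), (1,4), (1,5), (1,6), (2,3), (2,4), (2,5), (2,6), (4,5), (4,6), (5,6). Each pair (i,j) satisfies i < j and arr[i] > arr[j].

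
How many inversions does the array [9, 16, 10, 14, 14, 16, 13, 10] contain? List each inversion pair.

Finding inversions in [9, 16, 10, 14, 14, 16, 13, 10]:

(1, 2): arr[1]=16 > arr[2]=10
(1, 3): arr[1]=16 > arr[3]=14
(1, 4): arr[1]=16 > arr[4]=14
(1, 6): arr[1]=16 > arr[6]=13
(1, 7): arr[1]=16 > arr[7]=10
(3, 6): arr[3]=14 > arr[6]=13
(3, 7): arr[3]=14 > arr[7]=10
(4, 6): arr[4]=14 > arr[6]=13
(4, 7): arr[4]=14 > arr[7]=10
(5, 6): arr[5]=16 > arr[6]=13
(5, 7): arr[5]=16 > arr[7]=10
(6, 7): arr[6]=13 > arr[7]=10

Total inversions: 12

The array has 12 inversion(s): (1,2), (1,3), (1,4), (1,6), (1,7), (3,6), (3,7), (4,6), (4,7), (5,6), (5,7), (6,7). Each pair (i,j) satisfies i < j and arr[i] > arr[j].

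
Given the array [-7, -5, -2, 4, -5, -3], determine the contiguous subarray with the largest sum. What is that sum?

Using Kadane's algorithm on [-7, -5, -2, 4, -5, -3]:

Scanning through the array:
Position 1 (value -5): max_ending_here = -5, max_so_far = -5
Position 2 (value -2): max_ending_here = -2, max_so_far = -2
Position 3 (value 4): max_ending_here = 4, max_so_far = 4
Position 4 (value -5): max_ending_here = -1, max_so_far = 4
Position 5 (value -3): max_ending_here = -3, max_so_far = 4

Maximum subarray: [4]
Maximum sum: 4

The maximum subarray is [4] with sum 4. This subarray runs from index 3 to index 3.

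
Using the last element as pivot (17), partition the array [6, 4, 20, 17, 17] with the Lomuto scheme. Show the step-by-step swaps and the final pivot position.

Lomuto partition with pivot = 17:

Initial array: [6, 4, 20, 17, 17]

arr[0]=6 <= 17: swap with position 0, array becomes [6, 4, 20, 17, 17]
arr[1]=4 <= 17: swap with position 1, array becomes [6, 4, 20, 17, 17]
arr[2]=20 > 17: no swap
arr[3]=17 <= 17: swap with position 2, array becomes [6, 4, 17, 20, 17]

Place pivot at position 3: [6, 4, 17, 17, 20]
Pivot position: 3

After partitioning with pivot 17, the array becomes [6, 4, 17, 17, 20]. The pivot is placed at index 3. All elements to the left of the pivot are <= 17, and all elements to the right are > 17.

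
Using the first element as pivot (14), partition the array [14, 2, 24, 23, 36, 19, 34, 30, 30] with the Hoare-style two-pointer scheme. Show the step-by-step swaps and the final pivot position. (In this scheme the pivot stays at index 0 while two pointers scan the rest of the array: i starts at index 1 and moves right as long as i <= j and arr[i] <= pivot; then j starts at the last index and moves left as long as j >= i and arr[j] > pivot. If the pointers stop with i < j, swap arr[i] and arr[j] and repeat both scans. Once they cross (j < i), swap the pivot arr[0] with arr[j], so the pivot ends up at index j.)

Hoare-style two-pointer partition with pivot = 14:

Initial array: [14, 2, 24, 23, 36, 19, 34, 30, 30]

Pointers start at i = 1, j = 8.
i ends at 2, j ends at 1: the pointers have crossed (j < i), so scanning stops.

Swap pivot arr[0] with arr[1] to place pivot at position 1: [2, 14, 24, 23, 36, 19, 34, 30, 30]
Pivot position: 1

After partitioning with pivot 14, the array becomes [2, 14, 24, 23, 36, 19, 34, 30, 30]. The pivot is placed at index 1. All elements to the left of the pivot are <= 14, and all elements to the right are > 14.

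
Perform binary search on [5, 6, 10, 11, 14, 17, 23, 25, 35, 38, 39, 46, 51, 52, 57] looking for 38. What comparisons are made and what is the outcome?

Binary search for 38 in [5, 6, 10, 11, 14, 17, 23, 25, 35, 38, 39, 46, 51, 52, 57]:

lo=0, hi=14, mid=7, arr[mid]=25 -> 25 < 38, search right half
lo=8, hi=14, mid=11, arr[mid]=46 -> 46 > 38, search left half
lo=8, hi=10, mid=9, arr[mid]=38 -> Found target at index 9!

Binary search finds 38 at index 9 after 3 comparisons. The search repeatedly halves the search space by comparing with the middle element.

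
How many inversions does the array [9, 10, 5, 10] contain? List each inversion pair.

Finding inversions in [9, 10, 5, 10]:

(0, 2): arr[0]=9 > arr[2]=5
(1, 2): arr[1]=10 > arr[2]=5

Total inversions: 2

The array has 2 inversion(s): (0,2), (1,2). Each pair (i,j) satisfies i < j and arr[i] > arr[j].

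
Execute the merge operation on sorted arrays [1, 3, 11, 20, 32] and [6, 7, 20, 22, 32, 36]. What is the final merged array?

Merging process:

Compare 1 vs 6: take 1 from left. Merged: [1]
Compare 3 vs 6: take 3 from left. Merged: [1, 3]
Compare 11 vs 6: take 6 from right. Merged: [1, 3, 6]
Compare 11 vs 7: take 7 from right. Merged: [1, 3, 6, 7]
Compare 11 vs 20: take 11 from left. Merged: [1, 3, 6, 7, 11]
Compare 20 vs 20: take 20 from left. Merged: [1, 3, 6, 7, 11, 20]
Compare 32 vs 20: take 20 from right. Merged: [1, 3, 6, 7, 11, 20, 20]
Compare 32 vs 22: take 22 from right. Merged: [1, 3, 6, 7, 11, 20, 20, 22]
Compare 32 vs 32: take 32 from left. Merged: [1, 3, 6, 7, 11, 20, 20, 22, 32]
Append remaining from right: [32, 36]. Merged: [1, 3, 6, 7, 11, 20, 20, 22, 32, 32, 36]

Final merged array: [1, 3, 6, 7, 11, 20, 20, 22, 32, 32, 36]
Total comparisons: 9

The merged array is [1, 3, 6, 7, 11, 20, 20, 22, 32, 32, 36], requiring 9 comparisons. The merge step runs in O(n) time where n is the total number of elements.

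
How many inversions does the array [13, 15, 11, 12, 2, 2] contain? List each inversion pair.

Finding inversions in [13, 15, 11, 12, 2, 2]:

(0, 2): arr[0]=13 > arr[2]=11
(0, 3): arr[0]=13 > arr[3]=12
(0, 4): arr[0]=13 > arr[4]=2
(0, 5): arr[0]=13 > arr[5]=2
(1, 2): arr[1]=15 > arr[2]=11
(1, 3): arr[1]=15 > arr[3]=12
(1, 4): arr[1]=15 > arr[4]=2
(1, 5): arr[1]=15 > arr[5]=2
(2, 4): arr[2]=11 > arr[4]=2
(2, 5): arr[2]=11 > arr[5]=2
(3, 4): arr[3]=12 > arr[4]=2
(3, 5): arr[3]=12 > arr[5]=2

Total inversions: 12

The array has 12 inversion(s): (0,2), (0,3), (0,4), (0,5), (1,2), (1,3), (1,4), (1,5), (2,4), (2,5), (3,4), (3,5). Each pair (i,j) satisfies i < j and arr[i] > arr[j].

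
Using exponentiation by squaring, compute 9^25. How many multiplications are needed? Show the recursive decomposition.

Computing 9^25 by squaring (build up from 9^1; each line after the first costs one multiplication):

9^1 = 9
9^2 = (9^1)^2 = 9^2 = 81
9^3 = 9 * 9^2 = 9 * 81 = 729
9^6 = (9^3)^2 = 729^2 = 531441
9^12 = (9^6)^2 = 531441^2 = 282429536481
9^24 = (9^12)^2 = 282429536481^2 = 79766443076872509863361
9^25 = 9 * 9^24 = 9 * 79766443076872509863361 = 717897987691852588770249

Result: 717897987691852588770249
Multiplications needed: 6 (6 lines after 9^1)

9^25 = 717897987691852588770249. Using exponentiation by squaring, this requires 6 multiplications. The key idea: if the exponent is even, square the half-power; if odd, multiply by the base once.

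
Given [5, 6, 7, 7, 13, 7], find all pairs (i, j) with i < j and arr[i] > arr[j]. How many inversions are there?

Finding inversions in [5, 6, 7, 7, 13, 7]:

(4, 5): arr[4]=13 > arr[5]=7

Total inversions: 1

The array has 1 inversion(s): (4,5). Each pair (i,j) satisfies i < j and arr[i] > arr[j].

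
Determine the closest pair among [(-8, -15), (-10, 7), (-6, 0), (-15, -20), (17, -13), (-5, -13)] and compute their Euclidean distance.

Computing all pairwise distances among 6 points:

d((-8, -15), (-10, 7)) = 22.0907
d((-8, -15), (-6, 0)) = 15.1327
d((-8, -15), (-15, -20)) = 8.6023
d((-8, -15), (17, -13)) = 25.0799
d((-8, -15), (-5, -13)) = 3.6056 <-- minimum
d((-10, 7), (-6, 0)) = 8.0623
d((-10, 7), (-15, -20)) = 27.4591
d((-10, 7), (17, -13)) = 33.6006
d((-10, 7), (-5, -13)) = 20.6155
d((-6, 0), (-15, -20)) = 21.9317
d((-6, 0), (17, -13)) = 26.4197
d((-6, 0), (-5, -13)) = 13.0384
d((-15, -20), (17, -13)) = 32.7567
d((-15, -20), (-5, -13)) = 12.2066
d((17, -13), (-5, -13)) = 22.0

Closest pair: (-8, -15) and (-5, -13) with distance 3.6056

The closest pair is (-8, -15) and (-5, -13) with Euclidean distance 3.6056. For 6 points, brute-force pairwise comparison is shown above. For large n, the divide-and-conquer algorithm (sort by x, recurse on halves, check the dividing strip) achieves O(n log n).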